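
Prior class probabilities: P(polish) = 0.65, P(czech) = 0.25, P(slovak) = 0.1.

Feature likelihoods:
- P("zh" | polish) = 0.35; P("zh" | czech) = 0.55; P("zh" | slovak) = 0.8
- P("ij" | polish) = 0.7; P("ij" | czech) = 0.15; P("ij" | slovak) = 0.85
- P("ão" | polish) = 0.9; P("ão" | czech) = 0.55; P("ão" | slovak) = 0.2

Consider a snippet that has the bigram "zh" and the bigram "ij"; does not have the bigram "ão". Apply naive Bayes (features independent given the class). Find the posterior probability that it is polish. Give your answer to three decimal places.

0.200

polish: 0.65 × 0.35 × 0.7 × (1−0.9) = 0.015925
czech: 0.25 × 0.55 × 0.15 × (1−0.55) = 0.00928125
slovak: 0.1 × 0.8 × 0.85 × (1−0.2) = 0.0544
P(polish | x) = 0.015925 / 0.07960625 ≈ 0.200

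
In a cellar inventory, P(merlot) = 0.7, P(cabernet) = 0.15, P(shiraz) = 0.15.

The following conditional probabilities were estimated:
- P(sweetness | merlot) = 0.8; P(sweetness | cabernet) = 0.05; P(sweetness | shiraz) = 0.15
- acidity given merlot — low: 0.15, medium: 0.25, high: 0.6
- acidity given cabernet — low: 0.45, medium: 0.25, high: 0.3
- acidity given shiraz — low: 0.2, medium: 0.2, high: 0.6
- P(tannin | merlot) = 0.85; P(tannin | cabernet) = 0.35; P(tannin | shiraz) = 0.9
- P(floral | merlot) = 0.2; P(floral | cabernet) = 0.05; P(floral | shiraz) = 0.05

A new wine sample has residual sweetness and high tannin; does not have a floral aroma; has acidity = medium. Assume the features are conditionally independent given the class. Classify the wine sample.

merlot

merlot: 0.7 × 0.8 × 0.25 × 0.85 × (1−0.2) = 0.0952
cabernet: 0.15 × 0.05 × 0.25 × 0.35 × (1−0.05) = 0.0006234375
shiraz: 0.15 × 0.15 × 0.2 × 0.9 × (1−0.05) = 0.0038475
Highest score → merlot.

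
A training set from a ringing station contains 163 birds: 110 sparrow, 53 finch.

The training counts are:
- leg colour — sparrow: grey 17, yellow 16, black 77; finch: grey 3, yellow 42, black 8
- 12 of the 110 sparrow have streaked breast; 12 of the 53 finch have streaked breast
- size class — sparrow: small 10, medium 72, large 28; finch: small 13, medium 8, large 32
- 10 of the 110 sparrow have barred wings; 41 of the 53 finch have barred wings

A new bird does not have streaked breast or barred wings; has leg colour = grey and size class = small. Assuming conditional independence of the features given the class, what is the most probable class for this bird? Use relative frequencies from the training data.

sparrow: (110/163) × (17/110) × (98/110) × (10/110) × (100/110) ≈ 0.00767908
finch: (53/163) × (3/53) × (41/53) × (13/53) × (12/53) ≈ 0.000790705
Highest score → sparrow.

sparrow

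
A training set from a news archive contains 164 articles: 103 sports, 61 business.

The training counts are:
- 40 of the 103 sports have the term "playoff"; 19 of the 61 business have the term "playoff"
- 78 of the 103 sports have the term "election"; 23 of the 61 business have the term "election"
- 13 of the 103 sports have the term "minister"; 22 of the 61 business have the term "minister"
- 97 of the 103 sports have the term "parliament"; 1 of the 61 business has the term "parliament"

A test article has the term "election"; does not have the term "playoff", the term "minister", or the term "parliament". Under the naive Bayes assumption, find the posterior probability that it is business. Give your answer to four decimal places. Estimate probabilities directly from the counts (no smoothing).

0.8040

sports: (103/164) × (63/103) × (78/103) × (90/103) × (6/103) ≈ 0.0148072
business: (61/164) × (42/61) × (23/61) × (39/61) × (60/61) ≈ 0.0607239
P(business | x) = 0.0607239 / 0.0755311 ≈ 0.8040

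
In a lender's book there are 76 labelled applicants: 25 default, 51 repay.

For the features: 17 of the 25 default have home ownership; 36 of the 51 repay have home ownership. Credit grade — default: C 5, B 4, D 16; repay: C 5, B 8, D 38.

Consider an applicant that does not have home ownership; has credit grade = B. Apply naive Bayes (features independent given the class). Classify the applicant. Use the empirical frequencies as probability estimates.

repay

default: (25/76) × (8/25) × (4/25) ≈ 0.0168421
repay: (51/76) × (15/51) × (8/51) ≈ 0.0309598
Highest score → repay.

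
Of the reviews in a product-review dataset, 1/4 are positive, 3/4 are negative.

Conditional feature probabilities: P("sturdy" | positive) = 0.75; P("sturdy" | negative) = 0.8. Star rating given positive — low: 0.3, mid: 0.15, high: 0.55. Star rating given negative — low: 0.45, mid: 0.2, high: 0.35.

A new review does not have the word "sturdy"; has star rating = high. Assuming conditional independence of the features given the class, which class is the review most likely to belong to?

negative

positive: 0.25 × (1−0.75) × 0.55 = 0.034375
negative: 0.75 × (1−0.8) × 0.35 = 0.0525
Highest score → negative.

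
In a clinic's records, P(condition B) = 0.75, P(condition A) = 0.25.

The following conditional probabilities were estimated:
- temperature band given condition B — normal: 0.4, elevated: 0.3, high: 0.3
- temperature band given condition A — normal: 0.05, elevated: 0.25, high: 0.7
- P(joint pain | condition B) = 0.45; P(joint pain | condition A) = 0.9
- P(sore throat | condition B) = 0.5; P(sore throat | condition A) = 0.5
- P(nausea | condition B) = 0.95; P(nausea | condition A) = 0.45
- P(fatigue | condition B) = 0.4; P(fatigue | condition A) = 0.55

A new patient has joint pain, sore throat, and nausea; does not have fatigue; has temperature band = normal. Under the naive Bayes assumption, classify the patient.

condition B: 0.75 × 0.4 × 0.45 × 0.5 × 0.95 × (1−0.4) = 0.038475
condition A: 0.25 × 0.05 × 0.9 × 0.5 × 0.45 × (1−0.55) = 0.0011390625
Highest score → condition B.

condition B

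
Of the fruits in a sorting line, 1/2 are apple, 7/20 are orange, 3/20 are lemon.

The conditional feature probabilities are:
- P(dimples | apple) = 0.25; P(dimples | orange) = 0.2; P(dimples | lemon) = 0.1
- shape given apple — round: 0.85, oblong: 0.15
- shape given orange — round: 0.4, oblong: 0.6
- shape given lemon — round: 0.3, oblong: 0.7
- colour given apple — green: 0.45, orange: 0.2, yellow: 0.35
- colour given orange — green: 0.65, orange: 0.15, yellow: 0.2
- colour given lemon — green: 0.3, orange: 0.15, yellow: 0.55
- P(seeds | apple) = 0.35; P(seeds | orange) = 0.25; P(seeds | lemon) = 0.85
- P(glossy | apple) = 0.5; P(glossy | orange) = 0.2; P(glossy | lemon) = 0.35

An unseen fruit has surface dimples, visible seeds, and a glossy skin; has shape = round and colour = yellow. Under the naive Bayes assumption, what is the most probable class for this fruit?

apple

apple: 0.5 × 0.25 × 0.85 × 0.35 × 0.35 × 0.5 = 0.0065078125
orange: 0.35 × 0.2 × 0.4 × 0.2 × 0.25 × 0.2 = 0.00028
lemon: 0.15 × 0.1 × 0.3 × 0.55 × 0.85 × 0.35 = 0.0007363125
Highest score → apple.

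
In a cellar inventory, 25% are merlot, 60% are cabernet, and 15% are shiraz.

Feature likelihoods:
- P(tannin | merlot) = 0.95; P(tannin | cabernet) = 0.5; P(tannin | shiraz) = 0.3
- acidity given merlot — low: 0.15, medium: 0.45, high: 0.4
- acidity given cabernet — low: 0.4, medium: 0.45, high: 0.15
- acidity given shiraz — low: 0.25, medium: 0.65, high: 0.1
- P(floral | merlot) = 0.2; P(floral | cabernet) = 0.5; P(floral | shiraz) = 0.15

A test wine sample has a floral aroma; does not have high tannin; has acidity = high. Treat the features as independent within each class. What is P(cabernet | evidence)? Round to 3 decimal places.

merlot: 0.25 × (1−0.95) × 0.4 × 0.2 = 0.001
cabernet: 0.6 × (1−0.5) × 0.15 × 0.5 = 0.0225
shiraz: 0.15 × (1−0.3) × 0.1 × 0.15 = 0.001575
P(cabernet | x) = 0.0225 / 0.025075 ≈ 0.897

0.897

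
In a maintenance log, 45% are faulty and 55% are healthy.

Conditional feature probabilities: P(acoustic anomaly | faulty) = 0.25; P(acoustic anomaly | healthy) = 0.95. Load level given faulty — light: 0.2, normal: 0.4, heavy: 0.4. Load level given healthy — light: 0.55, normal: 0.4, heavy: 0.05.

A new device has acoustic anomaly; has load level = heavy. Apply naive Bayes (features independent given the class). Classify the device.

faulty

faulty: 0.45 × 0.25 × 0.4 = 0.045
healthy: 0.55 × 0.95 × 0.05 = 0.026125
Highest score → faulty.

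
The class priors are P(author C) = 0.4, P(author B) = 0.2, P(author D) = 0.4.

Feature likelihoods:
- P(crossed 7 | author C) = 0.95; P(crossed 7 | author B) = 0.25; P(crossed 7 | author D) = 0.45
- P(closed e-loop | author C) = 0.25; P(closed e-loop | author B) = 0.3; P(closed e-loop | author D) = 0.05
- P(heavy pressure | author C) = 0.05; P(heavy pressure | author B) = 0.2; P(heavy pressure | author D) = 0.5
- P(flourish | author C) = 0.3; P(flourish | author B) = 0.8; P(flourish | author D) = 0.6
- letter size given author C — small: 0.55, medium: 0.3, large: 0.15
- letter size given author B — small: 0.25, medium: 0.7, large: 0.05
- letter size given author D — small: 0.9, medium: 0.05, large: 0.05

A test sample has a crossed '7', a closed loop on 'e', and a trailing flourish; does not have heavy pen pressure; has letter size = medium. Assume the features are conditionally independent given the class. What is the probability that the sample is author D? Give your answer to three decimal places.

0.009

author C: 0.4 × 0.95 × 0.25 × (1−0.05) × 0.3 × 0.3 = 0.0081225
author B: 0.2 × 0.25 × 0.3 × (1−0.2) × 0.8 × 0.7 = 0.00672
author D: 0.4 × 0.45 × 0.05 × (1−0.5) × 0.6 × 0.05 = 0.000135
P(author D | x) = 0.000135 / 0.0149775 ≈ 0.009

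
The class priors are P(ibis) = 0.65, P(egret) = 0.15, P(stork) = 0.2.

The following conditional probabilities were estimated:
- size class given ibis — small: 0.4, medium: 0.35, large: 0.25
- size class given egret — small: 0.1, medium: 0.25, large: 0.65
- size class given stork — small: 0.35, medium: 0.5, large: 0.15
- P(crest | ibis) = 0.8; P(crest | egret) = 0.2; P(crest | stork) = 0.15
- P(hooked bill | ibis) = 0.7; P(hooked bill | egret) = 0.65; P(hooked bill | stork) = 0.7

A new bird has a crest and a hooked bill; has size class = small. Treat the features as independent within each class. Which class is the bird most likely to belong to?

ibis: 0.65 × 0.4 × 0.8 × 0.7 = 0.1456
egret: 0.15 × 0.1 × 0.2 × 0.65 = 0.00195
stork: 0.2 × 0.35 × 0.15 × 0.7 = 0.00735
Highest score → ibis.

ibis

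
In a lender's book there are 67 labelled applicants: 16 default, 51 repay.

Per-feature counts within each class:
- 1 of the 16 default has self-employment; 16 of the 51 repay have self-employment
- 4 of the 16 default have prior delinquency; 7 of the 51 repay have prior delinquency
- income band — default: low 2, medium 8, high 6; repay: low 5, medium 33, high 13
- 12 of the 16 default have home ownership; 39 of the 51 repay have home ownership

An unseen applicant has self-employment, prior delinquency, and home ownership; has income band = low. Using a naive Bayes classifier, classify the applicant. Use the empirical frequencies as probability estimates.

default: (16/67) × (1/16) × (4/16) × (2/16) × (12/16) ≈ 0.000349813
repay: (51/67) × (16/51) × (7/51) × (5/51) × (39/51) ≈ 0.00245735
Highest score → repay.

repay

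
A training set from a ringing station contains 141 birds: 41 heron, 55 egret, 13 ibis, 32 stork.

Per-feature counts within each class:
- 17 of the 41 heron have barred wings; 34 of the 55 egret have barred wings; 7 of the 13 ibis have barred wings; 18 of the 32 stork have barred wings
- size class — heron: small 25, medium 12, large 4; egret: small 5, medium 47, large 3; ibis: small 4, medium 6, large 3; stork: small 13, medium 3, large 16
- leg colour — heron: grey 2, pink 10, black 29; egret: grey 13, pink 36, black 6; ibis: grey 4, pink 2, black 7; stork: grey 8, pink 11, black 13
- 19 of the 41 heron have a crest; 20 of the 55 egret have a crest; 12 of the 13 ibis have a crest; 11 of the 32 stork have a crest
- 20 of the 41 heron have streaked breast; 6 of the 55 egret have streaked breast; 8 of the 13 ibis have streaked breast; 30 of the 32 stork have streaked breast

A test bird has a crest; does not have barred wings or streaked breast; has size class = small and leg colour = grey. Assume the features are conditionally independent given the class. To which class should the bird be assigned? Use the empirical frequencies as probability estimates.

heron: (41/141) × (24/41) × (25/41) × (2/41) × (19/41) × (21/41) ≈ 0.00120171
egret: (55/141) × (21/55) × (5/55) × (13/55) × (20/55) × (49/55) ≈ 0.00103679
ibis: (13/141) × (6/13) × (4/13) × (4/13) × (12/13) × (5/13) ≈ 0.00143031
stork: (32/141) × (14/32) × (13/32) × (8/32) × (11/32) × (2/32) ≈ 0.000216653
Highest score → ibis.

ibis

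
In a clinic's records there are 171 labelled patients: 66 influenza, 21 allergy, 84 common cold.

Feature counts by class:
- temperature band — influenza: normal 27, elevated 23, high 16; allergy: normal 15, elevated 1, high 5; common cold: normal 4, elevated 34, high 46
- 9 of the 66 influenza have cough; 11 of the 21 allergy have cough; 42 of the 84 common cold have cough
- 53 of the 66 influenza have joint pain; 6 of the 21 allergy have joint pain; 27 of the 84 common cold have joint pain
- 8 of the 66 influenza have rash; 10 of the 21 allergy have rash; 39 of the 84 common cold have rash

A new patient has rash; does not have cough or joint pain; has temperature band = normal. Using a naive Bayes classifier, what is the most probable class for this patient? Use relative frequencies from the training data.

influenza: (66/171) × (27/66) × (57/66) × (13/66) × (8/66) ≈ 0.0032557
allergy: (21/171) × (15/21) × (10/21) × (15/21) × (10/21) ≈ 0.0142079
common cold: (84/171) × (4/84) × (42/84) × (57/84) × (39/84) ≈ 0.00368481
Highest score → allergy.

allergy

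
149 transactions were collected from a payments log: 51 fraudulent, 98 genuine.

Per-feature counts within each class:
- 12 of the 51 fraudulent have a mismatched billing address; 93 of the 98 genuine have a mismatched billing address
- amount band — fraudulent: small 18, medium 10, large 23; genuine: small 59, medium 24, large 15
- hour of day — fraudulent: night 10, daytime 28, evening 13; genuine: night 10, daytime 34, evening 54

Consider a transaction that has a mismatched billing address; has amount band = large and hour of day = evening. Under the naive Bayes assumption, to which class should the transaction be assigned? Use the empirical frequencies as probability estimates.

genuine

fraudulent: (51/149) × (12/51) × (23/51) × (13/51) ≈ 0.00925818
genuine: (98/149) × (93/98) × (15/98) × (54/98) ≈ 0.0526417
Highest score → genuine.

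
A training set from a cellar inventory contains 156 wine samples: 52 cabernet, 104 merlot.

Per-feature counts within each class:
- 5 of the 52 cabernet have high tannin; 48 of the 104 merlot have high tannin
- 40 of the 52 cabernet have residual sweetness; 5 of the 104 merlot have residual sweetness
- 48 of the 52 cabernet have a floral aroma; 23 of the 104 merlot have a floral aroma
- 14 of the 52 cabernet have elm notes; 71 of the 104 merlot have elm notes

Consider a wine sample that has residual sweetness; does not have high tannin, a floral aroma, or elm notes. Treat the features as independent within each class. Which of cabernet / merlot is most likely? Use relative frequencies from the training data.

cabernet

cabernet: (52/156) × (47/52) × (40/52) × (4/52) × (38/52) ≈ 0.0130277
merlot: (104/156) × (56/104) × (5/104) × (81/104) × (33/104) ≈ 0.00426513
Highest score → cabernet.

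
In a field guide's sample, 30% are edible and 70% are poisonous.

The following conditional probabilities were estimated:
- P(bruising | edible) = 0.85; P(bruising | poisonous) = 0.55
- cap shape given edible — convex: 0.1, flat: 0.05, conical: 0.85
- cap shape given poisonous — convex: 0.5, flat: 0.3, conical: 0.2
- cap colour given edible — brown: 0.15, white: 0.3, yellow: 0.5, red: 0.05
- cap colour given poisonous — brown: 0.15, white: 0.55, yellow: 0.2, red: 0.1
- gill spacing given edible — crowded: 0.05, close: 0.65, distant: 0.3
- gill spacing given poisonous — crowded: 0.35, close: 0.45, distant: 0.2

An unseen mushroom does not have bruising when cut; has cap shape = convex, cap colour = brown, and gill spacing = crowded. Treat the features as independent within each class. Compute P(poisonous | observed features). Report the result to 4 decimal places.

0.9959

edible: 0.3 × (1−0.85) × 0.1 × 0.15 × 0.05 = 0.00003375
poisonous: 0.7 × (1−0.55) × 0.5 × 0.15 × 0.35 = 0.00826875
P(poisonous | x) = 0.00826875 / 0.0083025 ≈ 0.9959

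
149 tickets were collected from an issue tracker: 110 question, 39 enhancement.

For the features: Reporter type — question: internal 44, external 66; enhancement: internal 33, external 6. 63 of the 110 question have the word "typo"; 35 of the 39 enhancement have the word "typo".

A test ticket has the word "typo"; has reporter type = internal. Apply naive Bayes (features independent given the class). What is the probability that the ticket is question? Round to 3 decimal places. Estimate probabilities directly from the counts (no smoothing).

0.460

question: (110/149) × (44/110) × (63/110) ≈ 0.169128
enhancement: (39/149) × (33/39) × (35/39) ≈ 0.198761
P(question | x) = 0.169128 / 0.367889 ≈ 0.460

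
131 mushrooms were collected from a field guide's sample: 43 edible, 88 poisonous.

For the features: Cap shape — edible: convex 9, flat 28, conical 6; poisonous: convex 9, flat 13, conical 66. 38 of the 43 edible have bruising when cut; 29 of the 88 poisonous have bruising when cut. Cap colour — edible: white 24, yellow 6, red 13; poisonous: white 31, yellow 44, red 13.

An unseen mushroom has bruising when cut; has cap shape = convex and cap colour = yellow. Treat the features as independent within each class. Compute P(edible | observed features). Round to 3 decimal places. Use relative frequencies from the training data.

0.428

edible: (43/131) × (9/43) × (38/43) × (6/43) ≈ 0.00847167
poisonous: (88/131) × (9/88) × (29/88) × (44/88) ≈ 0.0113203
P(edible | x) = 0.00847167 / 0.01979197 ≈ 0.428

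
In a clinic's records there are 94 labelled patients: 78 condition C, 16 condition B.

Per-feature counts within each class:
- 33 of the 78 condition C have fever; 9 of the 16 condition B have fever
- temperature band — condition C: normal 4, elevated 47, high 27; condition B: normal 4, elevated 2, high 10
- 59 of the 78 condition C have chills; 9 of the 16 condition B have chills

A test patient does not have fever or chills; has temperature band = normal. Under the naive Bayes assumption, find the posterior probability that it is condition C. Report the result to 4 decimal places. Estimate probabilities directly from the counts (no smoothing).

0.4234

condition C: (78/94) × (45/78) × (4/78) × (19/78) ≈ 0.00598011
condition B: (16/94) × (7/16) × (4/16) × (7/16) ≈ 0.00814495
P(condition C | x) = 0.00598011 / 0.01412506 ≈ 0.4234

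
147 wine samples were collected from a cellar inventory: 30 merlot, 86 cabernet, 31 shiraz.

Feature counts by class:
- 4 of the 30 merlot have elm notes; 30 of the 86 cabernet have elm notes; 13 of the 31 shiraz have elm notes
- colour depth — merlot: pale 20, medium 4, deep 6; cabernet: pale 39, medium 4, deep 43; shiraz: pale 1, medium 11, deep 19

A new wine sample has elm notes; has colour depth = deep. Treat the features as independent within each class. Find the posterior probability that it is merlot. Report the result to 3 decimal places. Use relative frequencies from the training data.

0.034

merlot: (30/147) × (4/30) × (6/30) ≈ 0.00544218
cabernet: (86/147) × (30/86) × (43/86) ≈ 0.102041
shiraz: (31/147) × (13/31) × (19/31) ≈ 0.0542023
P(merlot | x) = 0.00544218 / 0.16168548 ≈ 0.034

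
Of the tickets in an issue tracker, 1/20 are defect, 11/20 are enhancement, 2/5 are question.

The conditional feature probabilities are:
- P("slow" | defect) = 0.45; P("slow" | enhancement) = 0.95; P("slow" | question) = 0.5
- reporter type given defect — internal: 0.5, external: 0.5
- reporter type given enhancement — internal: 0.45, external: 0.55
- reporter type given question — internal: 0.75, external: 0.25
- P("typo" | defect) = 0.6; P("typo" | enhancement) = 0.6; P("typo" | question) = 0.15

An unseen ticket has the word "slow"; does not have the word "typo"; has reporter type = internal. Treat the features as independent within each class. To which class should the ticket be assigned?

question

defect: 0.05 × 0.45 × 0.5 × (1−0.6) = 0.0045
enhancement: 0.55 × 0.95 × 0.45 × (1−0.6) = 0.09405
question: 0.4 × 0.5 × 0.75 × (1−0.15) = 0.1275
Highest score → question.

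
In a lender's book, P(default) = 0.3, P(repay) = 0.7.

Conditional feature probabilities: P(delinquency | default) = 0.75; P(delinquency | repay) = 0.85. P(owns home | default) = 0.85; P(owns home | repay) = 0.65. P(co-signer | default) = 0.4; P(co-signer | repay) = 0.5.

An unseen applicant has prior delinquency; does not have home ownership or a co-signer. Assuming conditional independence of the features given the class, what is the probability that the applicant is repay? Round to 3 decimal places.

default: 0.3 × 0.75 × (1−0.85) × (1−0.4) = 0.02025
repay: 0.7 × 0.85 × (1−0.65) × (1−0.5) = 0.104125
P(repay | x) = 0.104125 / 0.124375 ≈ 0.837

0.837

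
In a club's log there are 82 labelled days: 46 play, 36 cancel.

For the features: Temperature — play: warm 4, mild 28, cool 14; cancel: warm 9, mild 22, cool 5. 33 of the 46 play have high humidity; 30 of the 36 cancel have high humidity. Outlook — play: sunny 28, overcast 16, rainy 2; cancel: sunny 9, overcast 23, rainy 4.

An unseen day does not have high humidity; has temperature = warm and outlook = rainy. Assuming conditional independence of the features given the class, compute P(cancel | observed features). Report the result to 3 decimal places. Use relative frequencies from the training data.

0.772

play: (46/82) × (4/46) × (13/46) × (2/46) ≈ 0.000599382
cancel: (36/82) × (9/36) × (6/36) × (4/36) ≈ 0.00203252
P(cancel | x) = 0.00203252 / 0.002631902 ≈ 0.772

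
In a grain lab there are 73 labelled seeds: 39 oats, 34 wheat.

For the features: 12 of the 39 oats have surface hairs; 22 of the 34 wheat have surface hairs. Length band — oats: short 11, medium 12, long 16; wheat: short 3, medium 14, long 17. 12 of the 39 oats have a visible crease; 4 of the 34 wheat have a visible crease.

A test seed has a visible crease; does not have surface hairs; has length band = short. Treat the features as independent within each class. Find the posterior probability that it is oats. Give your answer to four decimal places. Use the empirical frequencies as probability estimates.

oats: (39/73) × (27/39) × (11/39) × (12/39) ≈ 0.0320986
wheat: (34/73) × (12/34) × (3/34) × (4/34) ≈ 0.0017064
P(oats | x) = 0.0320986 / 0.033805 ≈ 0.9495

0.9495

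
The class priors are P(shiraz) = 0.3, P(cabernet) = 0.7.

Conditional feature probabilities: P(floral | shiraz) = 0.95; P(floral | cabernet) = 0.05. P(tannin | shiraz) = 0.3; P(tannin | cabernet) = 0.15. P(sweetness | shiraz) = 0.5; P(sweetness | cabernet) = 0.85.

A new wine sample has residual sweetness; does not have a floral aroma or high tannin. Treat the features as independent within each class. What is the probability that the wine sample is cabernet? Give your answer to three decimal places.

0.989

shiraz: 0.3 × (1−0.95) × (1−0.3) × 0.5 = 0.00525
cabernet: 0.7 × (1−0.05) × (1−0.15) × 0.85 = 0.4804625
P(cabernet | x) = 0.4804625 / 0.4857125 ≈ 0.989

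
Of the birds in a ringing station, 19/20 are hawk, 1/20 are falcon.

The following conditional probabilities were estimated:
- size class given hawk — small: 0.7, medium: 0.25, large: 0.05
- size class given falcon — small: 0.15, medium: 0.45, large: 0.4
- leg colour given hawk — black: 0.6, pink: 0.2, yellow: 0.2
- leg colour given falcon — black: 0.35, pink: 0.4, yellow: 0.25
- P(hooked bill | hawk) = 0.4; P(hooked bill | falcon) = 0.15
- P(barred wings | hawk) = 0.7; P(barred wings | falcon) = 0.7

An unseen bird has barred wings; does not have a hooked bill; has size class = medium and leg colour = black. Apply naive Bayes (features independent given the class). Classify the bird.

hawk: 0.95 × 0.25 × 0.6 × (1−0.4) × 0.7 = 0.05985
falcon: 0.05 × 0.45 × 0.35 × (1−0.15) × 0.7 = 0.004685625
Highest score → hawk.

hawk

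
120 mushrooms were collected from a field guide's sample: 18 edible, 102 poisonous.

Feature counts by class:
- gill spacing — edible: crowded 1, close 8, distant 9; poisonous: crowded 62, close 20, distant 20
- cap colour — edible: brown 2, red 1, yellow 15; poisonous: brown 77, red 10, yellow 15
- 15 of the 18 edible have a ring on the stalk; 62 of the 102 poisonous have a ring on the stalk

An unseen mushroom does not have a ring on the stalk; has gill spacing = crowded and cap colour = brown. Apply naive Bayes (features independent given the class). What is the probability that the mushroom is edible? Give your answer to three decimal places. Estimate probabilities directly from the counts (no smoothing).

0.001

edible: (18/120) × (1/18) × (2/18) × (3/18) ≈ 0.000154321
poisonous: (102/120) × (62/102) × (77/102) × (40/102) ≈ 0.152954
P(edible | x) = 0.000154321 / 0.153108321 ≈ 0.001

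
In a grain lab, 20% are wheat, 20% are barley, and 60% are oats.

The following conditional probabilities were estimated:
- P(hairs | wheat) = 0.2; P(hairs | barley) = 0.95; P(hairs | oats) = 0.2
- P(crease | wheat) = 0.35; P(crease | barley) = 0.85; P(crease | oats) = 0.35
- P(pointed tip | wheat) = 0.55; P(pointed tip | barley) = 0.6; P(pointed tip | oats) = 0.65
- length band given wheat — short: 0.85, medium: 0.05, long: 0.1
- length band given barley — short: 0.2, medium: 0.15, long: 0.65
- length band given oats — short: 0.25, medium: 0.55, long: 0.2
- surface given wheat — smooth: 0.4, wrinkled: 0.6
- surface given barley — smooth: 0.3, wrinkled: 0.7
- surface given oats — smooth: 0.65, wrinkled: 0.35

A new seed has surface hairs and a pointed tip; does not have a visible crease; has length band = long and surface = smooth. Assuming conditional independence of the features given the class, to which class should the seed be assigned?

oats

wheat: 0.2 × 0.2 × (1−0.35) × 0.55 × 0.1 × 0.4 = 0.000572
barley: 0.2 × 0.95 × (1−0.85) × 0.6 × 0.65 × 0.3 = 0.0033345
oats: 0.6 × 0.2 × (1−0.35) × 0.65 × 0.2 × 0.65 = 0.006591
Highest score → oats.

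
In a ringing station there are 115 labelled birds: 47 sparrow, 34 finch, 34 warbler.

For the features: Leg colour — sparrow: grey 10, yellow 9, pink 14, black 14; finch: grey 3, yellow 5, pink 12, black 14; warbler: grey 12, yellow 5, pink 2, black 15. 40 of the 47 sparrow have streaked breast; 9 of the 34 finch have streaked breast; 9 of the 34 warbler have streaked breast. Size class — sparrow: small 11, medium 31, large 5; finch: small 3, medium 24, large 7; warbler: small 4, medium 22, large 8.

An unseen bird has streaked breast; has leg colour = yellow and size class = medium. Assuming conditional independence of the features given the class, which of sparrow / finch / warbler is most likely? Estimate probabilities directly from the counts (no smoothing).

sparrow: (47/115) × (9/47) × (40/47) × (31/47) ≈ 0.043931
finch: (34/115) × (5/34) × (9/34) × (24/34) ≈ 0.00812397
warbler: (34/115) × (5/34) × (9/34) × (22/34) ≈ 0.00744697
Highest score → sparrow.

sparrow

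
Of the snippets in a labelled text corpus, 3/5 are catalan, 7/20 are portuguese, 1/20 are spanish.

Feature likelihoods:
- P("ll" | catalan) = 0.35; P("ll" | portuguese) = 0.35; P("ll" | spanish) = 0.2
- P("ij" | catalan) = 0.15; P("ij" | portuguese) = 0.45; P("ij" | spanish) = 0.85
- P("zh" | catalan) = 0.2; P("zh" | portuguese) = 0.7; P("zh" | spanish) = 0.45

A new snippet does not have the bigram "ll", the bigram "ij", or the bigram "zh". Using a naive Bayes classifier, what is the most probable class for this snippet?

catalan

catalan: 0.6 × (1−0.35) × (1−0.15) × (1−0.2) = 0.2652
portuguese: 0.35 × (1−0.35) × (1−0.45) × (1−0.7) = 0.0375375
spanish: 0.05 × (1−0.2) × (1−0.85) × (1−0.45) = 0.0033
Highest score → catalan.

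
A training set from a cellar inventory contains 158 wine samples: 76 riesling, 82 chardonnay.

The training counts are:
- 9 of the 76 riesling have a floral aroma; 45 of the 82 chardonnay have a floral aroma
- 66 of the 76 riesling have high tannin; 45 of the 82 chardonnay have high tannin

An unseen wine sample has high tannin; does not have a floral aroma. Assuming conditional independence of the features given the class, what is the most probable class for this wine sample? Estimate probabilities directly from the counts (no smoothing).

riesling

riesling: (76/158) × (67/76) × (66/76) ≈ 0.368254
chardonnay: (82/158) × (37/82) × (45/82) ≈ 0.128512
Highest score → riesling.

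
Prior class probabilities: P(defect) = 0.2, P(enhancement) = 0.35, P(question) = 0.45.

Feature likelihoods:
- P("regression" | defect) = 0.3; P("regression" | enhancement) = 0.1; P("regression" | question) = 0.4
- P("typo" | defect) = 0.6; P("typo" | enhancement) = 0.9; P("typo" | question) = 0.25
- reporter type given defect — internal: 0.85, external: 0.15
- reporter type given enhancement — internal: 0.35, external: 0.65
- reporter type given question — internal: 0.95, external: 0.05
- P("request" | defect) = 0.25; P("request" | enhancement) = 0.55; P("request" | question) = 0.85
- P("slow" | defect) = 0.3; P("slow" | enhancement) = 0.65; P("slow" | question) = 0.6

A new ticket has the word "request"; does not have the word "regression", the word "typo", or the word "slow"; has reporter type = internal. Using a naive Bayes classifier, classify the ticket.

defect: 0.2 × (1−0.3) × (1−0.6) × 0.85 × 0.25 × (1−0.3) = 0.00833
enhancement: 0.35 × (1−0.1) × (1−0.9) × 0.35 × 0.55 × (1−0.65) = 0.0021223125
question: 0.45 × (1−0.4) × (1−0.25) × 0.95 × 0.85 × (1−0.6) = 0.0654075
Highest score → question.

question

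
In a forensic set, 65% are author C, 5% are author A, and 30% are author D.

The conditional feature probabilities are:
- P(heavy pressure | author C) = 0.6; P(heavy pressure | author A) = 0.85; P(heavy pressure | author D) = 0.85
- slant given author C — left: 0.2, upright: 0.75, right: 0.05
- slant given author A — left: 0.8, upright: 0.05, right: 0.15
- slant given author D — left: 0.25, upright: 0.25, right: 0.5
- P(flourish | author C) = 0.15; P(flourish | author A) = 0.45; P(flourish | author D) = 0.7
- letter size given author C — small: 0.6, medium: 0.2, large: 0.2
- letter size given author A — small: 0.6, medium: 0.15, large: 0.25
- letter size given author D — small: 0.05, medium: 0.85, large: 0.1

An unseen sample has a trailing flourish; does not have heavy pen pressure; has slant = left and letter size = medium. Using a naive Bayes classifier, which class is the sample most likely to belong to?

author C: 0.65 × (1−0.6) × 0.2 × 0.15 × 0.2 = 0.00156
author A: 0.05 × (1−0.85) × 0.8 × 0.45 × 0.15 = 0.000405
author D: 0.3 × (1−0.85) × 0.25 × 0.7 × 0.85 = 0.00669375
Highest score → author D.

author D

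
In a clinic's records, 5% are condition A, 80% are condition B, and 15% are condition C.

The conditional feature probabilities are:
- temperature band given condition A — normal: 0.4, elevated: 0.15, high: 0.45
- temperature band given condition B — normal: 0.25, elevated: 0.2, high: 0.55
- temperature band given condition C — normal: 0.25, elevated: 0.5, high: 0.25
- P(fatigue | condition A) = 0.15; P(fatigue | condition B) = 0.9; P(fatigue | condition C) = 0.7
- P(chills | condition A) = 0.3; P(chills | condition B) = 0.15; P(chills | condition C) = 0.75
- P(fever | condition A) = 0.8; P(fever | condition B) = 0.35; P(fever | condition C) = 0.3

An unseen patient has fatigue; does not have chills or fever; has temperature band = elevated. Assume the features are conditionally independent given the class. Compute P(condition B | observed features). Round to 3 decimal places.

0.895

condition A: 0.05 × 0.15 × 0.15 × (1−0.3) × (1−0.8) = 0.0001575
condition B: 0.8 × 0.2 × 0.9 × (1−0.15) × (1−0.35) = 0.07956
condition C: 0.15 × 0.5 × 0.7 × (1−0.75) × (1−0.3) = 0.0091875
P(condition B | x) = 0.07956 / 0.088905 ≈ 0.895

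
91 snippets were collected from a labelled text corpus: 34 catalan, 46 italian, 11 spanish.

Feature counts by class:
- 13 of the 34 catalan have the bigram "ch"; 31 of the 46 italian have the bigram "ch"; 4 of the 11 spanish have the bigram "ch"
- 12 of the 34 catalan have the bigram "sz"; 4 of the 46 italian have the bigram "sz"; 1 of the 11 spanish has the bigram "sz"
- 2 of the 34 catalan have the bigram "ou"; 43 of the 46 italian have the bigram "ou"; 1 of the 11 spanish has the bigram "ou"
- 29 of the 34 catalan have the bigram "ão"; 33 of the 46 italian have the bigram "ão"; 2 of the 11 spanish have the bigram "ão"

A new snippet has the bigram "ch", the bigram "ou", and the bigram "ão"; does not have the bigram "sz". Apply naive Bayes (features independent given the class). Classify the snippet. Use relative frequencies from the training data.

italian

catalan: (34/91) × (13/34) × (22/34) × (2/34) × (29/34) ≈ 0.00463784
italian: (46/91) × (31/46) × (42/46) × (43/46) × (33/46) ≈ 0.208583
spanish: (11/91) × (4/11) × (10/11) × (1/11) × (2/11) ≈ 0.000660497
Highest score → italian.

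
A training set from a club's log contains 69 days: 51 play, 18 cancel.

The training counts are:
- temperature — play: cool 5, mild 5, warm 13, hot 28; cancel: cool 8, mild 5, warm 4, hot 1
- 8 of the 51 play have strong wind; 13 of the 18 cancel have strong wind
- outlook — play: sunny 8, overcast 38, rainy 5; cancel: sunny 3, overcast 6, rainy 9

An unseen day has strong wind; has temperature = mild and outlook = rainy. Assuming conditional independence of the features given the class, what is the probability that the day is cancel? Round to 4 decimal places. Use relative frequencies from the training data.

0.9592

play: (51/69) × (5/51) × (8/51) × (5/51) ≈ 0.0011144
cancel: (18/69) × (5/18) × (13/18) × (9/18) ≈ 0.0261675
P(cancel | x) = 0.0261675 / 0.0272819 ≈ 0.9592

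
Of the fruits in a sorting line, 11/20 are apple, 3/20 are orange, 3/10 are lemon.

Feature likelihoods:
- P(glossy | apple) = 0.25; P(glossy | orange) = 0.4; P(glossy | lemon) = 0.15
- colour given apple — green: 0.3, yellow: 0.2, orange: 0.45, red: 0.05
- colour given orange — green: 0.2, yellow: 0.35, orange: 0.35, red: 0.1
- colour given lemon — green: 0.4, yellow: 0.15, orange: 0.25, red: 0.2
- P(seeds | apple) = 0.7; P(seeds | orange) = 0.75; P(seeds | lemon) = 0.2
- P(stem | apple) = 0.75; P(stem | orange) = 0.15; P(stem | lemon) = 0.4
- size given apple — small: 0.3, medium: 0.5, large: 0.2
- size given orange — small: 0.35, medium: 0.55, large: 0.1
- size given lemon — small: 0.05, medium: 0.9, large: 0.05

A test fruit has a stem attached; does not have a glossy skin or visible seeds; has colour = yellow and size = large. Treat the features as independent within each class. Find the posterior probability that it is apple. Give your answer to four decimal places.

apple: 0.55 × (1−0.25) × 0.2 × (1−0.7) × 0.75 × 0.2 = 0.0037125
orange: 0.15 × (1−0.4) × 0.35 × (1−0.75) × 0.15 × 0.1 = 0.000118125
lemon: 0.3 × (1−0.15) × 0.15 × (1−0.2) × 0.4 × 0.05 = 0.000612
P(apple | x) = 0.0037125 / 0.004442625 ≈ 0.8357

0.8357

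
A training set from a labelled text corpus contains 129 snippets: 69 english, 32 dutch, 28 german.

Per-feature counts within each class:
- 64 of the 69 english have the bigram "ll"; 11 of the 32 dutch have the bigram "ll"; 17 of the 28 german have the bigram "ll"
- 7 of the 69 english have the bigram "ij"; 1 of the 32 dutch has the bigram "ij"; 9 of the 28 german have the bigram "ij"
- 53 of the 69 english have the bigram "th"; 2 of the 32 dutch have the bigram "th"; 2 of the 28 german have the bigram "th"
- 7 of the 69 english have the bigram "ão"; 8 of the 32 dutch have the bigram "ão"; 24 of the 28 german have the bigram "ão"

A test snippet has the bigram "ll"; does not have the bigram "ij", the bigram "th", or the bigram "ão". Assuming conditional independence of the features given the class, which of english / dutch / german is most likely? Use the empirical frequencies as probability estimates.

english: (69/129) × (64/69) × (62/69) × (16/69) × (62/69) ≈ 0.0928852
dutch: (32/129) × (11/32) × (31/32) × (30/32) × (24/32) ≈ 0.0580828
german: (28/129) × (17/28) × (19/28) × (26/28) × (4/28) ≈ 0.0118624
Highest score → english.

english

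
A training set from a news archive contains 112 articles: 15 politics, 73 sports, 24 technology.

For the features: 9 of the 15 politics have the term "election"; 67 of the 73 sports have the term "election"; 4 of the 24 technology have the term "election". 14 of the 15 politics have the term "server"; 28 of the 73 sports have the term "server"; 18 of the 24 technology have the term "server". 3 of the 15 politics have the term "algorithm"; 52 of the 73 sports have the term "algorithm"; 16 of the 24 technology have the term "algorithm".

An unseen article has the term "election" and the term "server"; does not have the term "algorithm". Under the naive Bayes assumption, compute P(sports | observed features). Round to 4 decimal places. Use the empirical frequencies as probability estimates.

0.4892

politics: (15/112) × (9/15) × (14/15) × (12/15) = 0.06
sports: (73/112) × (67/73) × (28/73) × (21/73) ≈ 0.0660068
technology: (24/112) × (4/24) × (18/24) × (8/24) ≈ 0.00892857
P(sports | x) = 0.0660068 / 0.13493537 ≈ 0.4892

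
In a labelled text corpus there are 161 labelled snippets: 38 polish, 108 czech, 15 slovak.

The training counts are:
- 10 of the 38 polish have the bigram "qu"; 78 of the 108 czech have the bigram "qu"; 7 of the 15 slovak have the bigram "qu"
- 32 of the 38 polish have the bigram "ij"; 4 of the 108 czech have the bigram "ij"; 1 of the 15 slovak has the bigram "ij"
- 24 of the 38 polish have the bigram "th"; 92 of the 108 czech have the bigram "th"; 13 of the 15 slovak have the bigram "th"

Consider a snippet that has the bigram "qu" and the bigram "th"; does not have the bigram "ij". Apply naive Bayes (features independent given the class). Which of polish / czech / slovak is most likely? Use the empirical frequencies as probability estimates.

czech

polish: (38/161) × (10/38) × (6/38) × (24/38) ≈ 0.00619397
czech: (108/161) × (78/108) × (104/108) × (92/108) ≈ 0.397413
slovak: (15/161) × (7/15) × (14/15) × (13/15) ≈ 0.0351691
Highest score → czech.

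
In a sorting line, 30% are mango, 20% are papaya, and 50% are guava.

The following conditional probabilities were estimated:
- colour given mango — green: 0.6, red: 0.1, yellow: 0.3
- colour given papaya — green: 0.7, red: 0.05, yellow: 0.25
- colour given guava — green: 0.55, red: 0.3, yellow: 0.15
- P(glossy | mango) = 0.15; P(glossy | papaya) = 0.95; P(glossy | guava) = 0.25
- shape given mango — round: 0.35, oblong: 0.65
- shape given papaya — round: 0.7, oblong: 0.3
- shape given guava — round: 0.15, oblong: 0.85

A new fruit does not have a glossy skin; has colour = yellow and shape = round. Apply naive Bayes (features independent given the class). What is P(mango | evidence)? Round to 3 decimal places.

0.724

mango: 0.3 × 0.3 × (1−0.15) × 0.35 = 0.026775
papaya: 0.2 × 0.25 × (1−0.95) × 0.7 = 0.00175
guava: 0.5 × 0.15 × (1−0.25) × 0.15 = 0.0084375
P(mango | x) = 0.026775 / 0.0369625 ≈ 0.724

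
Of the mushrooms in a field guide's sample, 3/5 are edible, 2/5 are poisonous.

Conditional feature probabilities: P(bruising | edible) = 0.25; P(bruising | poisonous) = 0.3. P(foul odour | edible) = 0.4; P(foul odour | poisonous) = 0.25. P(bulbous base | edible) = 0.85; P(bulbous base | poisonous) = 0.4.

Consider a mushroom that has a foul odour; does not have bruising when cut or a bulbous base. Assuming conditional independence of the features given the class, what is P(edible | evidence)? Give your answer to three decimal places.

0.391

edible: 0.6 × (1−0.25) × 0.4 × (1−0.85) = 0.027
poisonous: 0.4 × (1−0.3) × 0.25 × (1−0.4) = 0.042
P(edible | x) = 0.027 / 0.069 ≈ 0.391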